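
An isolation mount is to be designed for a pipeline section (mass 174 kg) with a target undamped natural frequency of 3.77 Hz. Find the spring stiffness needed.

97600 N/m

ω_n = 2πf_n = 2π × 3.77 = 23.69 rad/s.
k = m·ω_n² = 174 × 23.69² = 174 × 561.1 = 97630 N/m.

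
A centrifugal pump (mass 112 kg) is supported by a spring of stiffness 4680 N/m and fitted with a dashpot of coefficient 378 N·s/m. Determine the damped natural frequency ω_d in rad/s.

ω_n = √(k/m) = √(4680/112) = 6.464 rad/s.
Critical damping c_c = 2√(k·m) = 2√(4680 × 112) = 1448 N·s/m, so ζ = c/c_c = 378/1448 = 0.2611.
ω_d = ω_n√(1 − ζ²) = 6.464 × √(1 − 0.0681) = 6.240 rad/s.

6.24 rad/s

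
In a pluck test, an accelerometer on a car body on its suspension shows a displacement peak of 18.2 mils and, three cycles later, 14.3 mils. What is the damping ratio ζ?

0.0128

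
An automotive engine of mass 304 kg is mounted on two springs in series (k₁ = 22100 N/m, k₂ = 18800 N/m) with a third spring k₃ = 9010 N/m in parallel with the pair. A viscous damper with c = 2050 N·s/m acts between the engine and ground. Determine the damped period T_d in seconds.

Series pair: k_s = k₁k₂/(k₁+k₂) = (22100)(18800)/(22100 + 18800) = 10160 N/m. In parallel with k₃: k_eq = 10160 + 9010 = 19170 N/m.
ω_n = √(k_eq/m) = √(19170/304) = 7.941 rad/s.
Critical damping c_c = 2√(k_eq·m) = 2√(19170 × 304) = 4828 N·s/m, so ζ = c/c_c = 2050/4828 = 0.4246.
ω_d = ω_n√(1 − ζ²) = 7.941 × √(1 − 0.180) = 7.189 rad/s.
T_d = 2π/ω_d = 0.8740 s.

0.874 s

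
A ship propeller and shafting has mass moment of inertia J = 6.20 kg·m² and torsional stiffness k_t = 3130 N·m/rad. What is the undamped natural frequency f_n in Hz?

3.58 Hz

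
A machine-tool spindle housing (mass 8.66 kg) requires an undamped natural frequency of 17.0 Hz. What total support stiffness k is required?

98800 N/m

ω_n = 2πf_n = 2π × 17.0 = 106.8 rad/s.
k = m·ω_n² = 8.66 × 106.8² = 8.66 × 11410 = 98800 N/m.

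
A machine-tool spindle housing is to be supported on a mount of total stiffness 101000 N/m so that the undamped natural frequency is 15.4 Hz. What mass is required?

ω_n = 2πf_n = 2π × 15.4 = 96.76 rad/s.
m = k/ω_n² = 101000/96.76² = 101000/9363 = 10.79 kg.

10.8 kg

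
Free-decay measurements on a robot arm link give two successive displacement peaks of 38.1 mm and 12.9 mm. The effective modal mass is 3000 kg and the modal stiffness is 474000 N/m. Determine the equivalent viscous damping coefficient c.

12800 N·s/m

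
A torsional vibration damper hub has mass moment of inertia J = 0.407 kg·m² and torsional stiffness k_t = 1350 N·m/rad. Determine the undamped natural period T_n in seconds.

ω_n = √(k_t/J) = √(1350/0.407) = √3317 = 57.59 rad/s.
T_n = 2π/ω_n = 6.283/57.59 = 0.1091 s.

0.109 s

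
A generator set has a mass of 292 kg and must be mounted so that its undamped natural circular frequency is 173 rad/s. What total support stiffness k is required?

8740000 N/m

k = m·ω_n² = 292 × 173.0² = 292 × 29930 = 8739000 N/m.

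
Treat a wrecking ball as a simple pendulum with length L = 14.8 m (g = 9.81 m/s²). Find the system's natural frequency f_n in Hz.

For a simple pendulum ω_n = √(g/L) = √(9.81/14.8) = √0.6628 = 0.8141 rad/s.
f_n = ω_n/(2π) = 0.8141/6.283 = 0.1296 Hz.

0.130 Hz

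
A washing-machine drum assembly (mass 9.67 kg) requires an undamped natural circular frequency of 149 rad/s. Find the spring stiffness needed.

k = m·ω_n² = 9.67 × 149.0² = 9.67 × 22200 = 214700 N/m.

215000 N/m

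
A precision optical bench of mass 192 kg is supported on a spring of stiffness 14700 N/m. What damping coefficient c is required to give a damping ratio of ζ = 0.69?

c_c = 2√(k·m) = 2√(14700 × 192) = 3360 N·s/m.
c = ζ·c_c = 0.69 × 3360 = 2318 N·s/m.

2320 N·s/m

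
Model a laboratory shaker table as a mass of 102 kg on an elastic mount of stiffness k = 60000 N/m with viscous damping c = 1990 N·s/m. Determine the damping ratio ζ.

ω_n = √(k/m) = √(60000/102) = 24.25 rad/s.
Critical damping c_c = 2√(k·m) = 2√(60000 × 102) = 4948 N·s/m, so ζ = c/c_c = 1990/4948 = 0.4022.

0.402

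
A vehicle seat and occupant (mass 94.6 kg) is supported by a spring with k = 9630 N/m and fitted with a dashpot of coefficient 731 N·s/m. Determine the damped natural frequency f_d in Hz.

ω_n = √(k/m) = √(9630/94.6) = 10.09 rad/s.
Critical damping c_c = 2√(k·m) = 2√(9630 × 94.6) = 1909 N·s/m, so ζ = c/c_c = 731/1909 = 0.3829.
ω_d = ω_n√(1 − ζ²) = 10.09 × √(1 − 0.147) = 9.320 rad/s.
f_d = ω_d/(2π) = 1.483 Hz.

1.48 Hz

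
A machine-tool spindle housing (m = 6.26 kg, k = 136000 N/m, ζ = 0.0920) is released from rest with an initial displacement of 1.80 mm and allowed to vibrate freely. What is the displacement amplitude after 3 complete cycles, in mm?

0.315 mm

Logarithmic decrement δ = 2πζ/√(1 − ζ²) = 2π × 0.09200/√(1 − 0.00846) = 0.5805.
After n cycles, x_n/x₀ = e^(−nδ), so x_3 = 1.80 × e^(−3 × 0.5805) = 1.80 × 0.1752 = 0.3154 mm.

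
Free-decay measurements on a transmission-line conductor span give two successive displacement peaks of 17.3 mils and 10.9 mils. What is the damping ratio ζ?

0.0733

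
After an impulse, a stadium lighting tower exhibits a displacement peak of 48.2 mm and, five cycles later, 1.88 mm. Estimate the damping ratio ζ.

Logarithmic decrement δ = (1/n)·ln(x₀/x_n) = (1/5)·ln(48.2/1.88) = (1/5)·ln(25.64) = 0.6488.
ζ = δ/√(4π² + δ²) = 0.6488/√(39.48 + 0.421) = 0.6488/6.317 = 0.1027.

0.103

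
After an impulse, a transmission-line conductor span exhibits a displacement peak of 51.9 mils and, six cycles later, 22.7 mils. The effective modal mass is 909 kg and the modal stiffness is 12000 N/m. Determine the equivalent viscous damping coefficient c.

145 N·s/m

Logarithmic decrement δ = (1/n)·ln(x₀/x_n) = (1/6)·ln(51.9/22.7) = (1/6)·ln(2.286) = 0.1378.
ζ = δ/√(4π² + δ²) = 0.1378/√(39.48 + 0.0190) = 0.1378/6.285 = 0.02193.
c = ζ · 2√(km) = 0.02193 × 2√(12000 × 909) = 0.02193 × 6605 = 144.9 N·s/m.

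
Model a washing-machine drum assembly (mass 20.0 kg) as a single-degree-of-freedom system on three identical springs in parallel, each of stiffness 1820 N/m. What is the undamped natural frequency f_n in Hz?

2.63 Hz

Parallel springs add: k_eq = 3 × 1820 = 5460 N/m.
ω_n = √(k_eq/m) = √(5460/20.0) = √273.0 = 16.52 rad/s.
f_n = ω_n/(2π) = 16.52/6.283 = 2.630 Hz.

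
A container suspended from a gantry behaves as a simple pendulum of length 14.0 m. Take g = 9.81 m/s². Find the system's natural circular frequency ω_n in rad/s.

0.837 rad/s

For a simple pendulum ω_n = √(g/L) = √(9.81/14.0) = √0.7007 = 0.8371 rad/s.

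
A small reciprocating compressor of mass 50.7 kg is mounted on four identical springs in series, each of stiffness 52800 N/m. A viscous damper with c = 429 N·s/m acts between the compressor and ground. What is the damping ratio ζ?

0.262

Series springs: 1/k_eq = 4/52800, so k_eq = 52800/4 = 13200 N/m.
ω_n = √(k_eq/m) = √(13200/50.7) = 16.14 rad/s.
Critical damping c_c = 2√(k_eq·m) = 2√(13200 × 50.7) = 1636 N·s/m, so ζ = c/c_c = 429/1636 = 0.2622.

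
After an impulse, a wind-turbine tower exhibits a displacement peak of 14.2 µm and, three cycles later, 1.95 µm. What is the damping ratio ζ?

Logarithmic decrement δ = (1/n)·ln(x₀/x_n) = (1/3)·ln(14.2/1.95) = (1/3)·ln(7.282) = 0.6618.
ζ = δ/√(4π² + δ²) = 0.6618/√(39.48 + 0.438) = 0.6618/6.318 = 0.1047.

0.105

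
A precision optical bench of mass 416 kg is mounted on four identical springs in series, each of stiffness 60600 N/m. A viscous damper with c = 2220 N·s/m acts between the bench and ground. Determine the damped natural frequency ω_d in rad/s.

Series springs: 1/k_eq = 4/60600, so k_eq = 60600/4 = 15150 N/m.
ω_n = √(k_eq/m) = √(15150/416) = 6.035 rad/s.
Critical damping c_c = 2√(k_eq·m) = 2√(15150 × 416) = 5021 N·s/m, so ζ = c/c_c = 2220/5021 = 0.4422.
ω_d = ω_n√(1 − ζ²) = 6.035 × √(1 − 0.195) = 5.413 rad/s.

5.41 rad/s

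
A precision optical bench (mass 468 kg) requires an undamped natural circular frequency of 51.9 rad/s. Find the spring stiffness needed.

1260000 N/m

k = m·ω_n² = 468 × 51.90² = 468 × 2694 = 1261000 N/m.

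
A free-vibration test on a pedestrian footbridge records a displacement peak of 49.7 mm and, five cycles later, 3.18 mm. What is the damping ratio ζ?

0.0872

Logarithmic decrement δ = (1/n)·ln(x₀/x_n) = (1/5)·ln(49.7/3.18) = (1/5)·ln(15.63) = 0.5498.
ζ = δ/√(4π² + δ²) = 0.5498/√(39.48 + 0.302) = 0.5498/6.307 = 0.08717.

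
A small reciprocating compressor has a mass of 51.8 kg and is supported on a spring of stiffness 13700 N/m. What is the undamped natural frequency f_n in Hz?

ω_n = √(k/m) = √(13700/51.8) = √264.5 = 16.26 rad/s.
f_n = ω_n/(2π) = 16.26/6.283 = 2.588 Hz.

2.59 Hz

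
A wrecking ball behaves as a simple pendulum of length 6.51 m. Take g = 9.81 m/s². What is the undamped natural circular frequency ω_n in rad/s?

1.23 rad/s

For a simple pendulum ω_n = √(g/L) = √(9.81/6.51) = √1.507 = 1.228 rad/s.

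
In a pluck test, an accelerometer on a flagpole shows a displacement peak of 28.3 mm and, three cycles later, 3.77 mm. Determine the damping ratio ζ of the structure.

0.106

Logarithmic decrement δ = (1/n)·ln(x₀/x_n) = (1/3)·ln(28.3/3.77) = (1/3)·ln(7.507) = 0.6719.
ζ = δ/√(4π² + δ²) = 0.6719/√(39.48 + 0.451) = 0.6719/6.319 = 0.1063.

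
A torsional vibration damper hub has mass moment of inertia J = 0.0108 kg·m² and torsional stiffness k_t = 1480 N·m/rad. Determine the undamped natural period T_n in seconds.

ω_n = √(k_t/J) = √(1480/0.0108) = √137000 = 370.2 rad/s.
T_n = 2π/ω_n = 6.283/370.2 = 0.01697 s.

0.0170 s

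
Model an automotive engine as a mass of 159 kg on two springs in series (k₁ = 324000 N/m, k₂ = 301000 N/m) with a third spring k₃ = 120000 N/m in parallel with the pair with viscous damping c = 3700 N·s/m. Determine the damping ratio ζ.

Series pair: k_s = k₁k₂/(k₁+k₂) = (324000)(301000)/(324000 + 301000) = 156000 N/m. In parallel with k₃: k_eq = 156000 + 120000 = 276000 N/m.
ω_n = √(k_eq/m) = √(276000/159) = 41.67 rad/s.
Critical damping c_c = 2√(k_eq·m) = 2√(276000 × 159) = 13250 N·s/m, so ζ = c/c_c = 3700/13250 = 0.2792.

0.279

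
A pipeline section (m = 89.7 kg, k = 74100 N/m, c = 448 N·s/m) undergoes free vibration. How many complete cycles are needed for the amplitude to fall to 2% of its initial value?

ζ = c/(2√(km)) = 448/(2√(74100 × 89.7)) = 448/5156 = 0.08688.
Logarithmic decrement δ = 2πζ/√(1 − ζ²) = 2π × 0.08688/√(1 − 0.00755) = 0.5480.
x_n/x₀ = e^(−nδ) ≤ 0.02; take ln: n ≥ ln(1/0.02)/δ = 3.912/0.5480 = 7.139.
So 8 complete cycles are required.

8 cycles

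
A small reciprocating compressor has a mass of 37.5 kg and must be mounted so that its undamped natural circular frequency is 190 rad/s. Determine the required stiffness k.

k = m·ω_n² = 37.5 × 190.0² = 37.5 × 36100 = 1354000 N/m.

1350000 N/m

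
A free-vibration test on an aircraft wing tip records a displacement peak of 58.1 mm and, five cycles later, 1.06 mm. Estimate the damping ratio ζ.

0.126

Logarithmic decrement δ = (1/n)·ln(x₀/x_n) = (1/5)·ln(58.1/1.06) = (1/5)·ln(54.81) = 0.8008.
ζ = δ/√(4π² + δ²) = 0.8008/√(39.48 + 0.641) = 0.8008/6.334 = 0.1264.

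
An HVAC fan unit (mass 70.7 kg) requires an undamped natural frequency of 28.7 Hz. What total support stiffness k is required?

2300000 N/m

ω_n = 2πf_n = 2π × 28.7 = 180.3 rad/s.
k = m·ω_n² = 70.7 × 180.3² = 70.7 × 32520 = 2299000 N/m.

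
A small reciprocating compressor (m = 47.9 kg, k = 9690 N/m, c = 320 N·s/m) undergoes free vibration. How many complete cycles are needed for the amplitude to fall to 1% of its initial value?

ζ = c/(2√(km)) = 320/(2√(9690 × 47.9)) = 320/1363 = 0.2348.
Logarithmic decrement δ = 2πζ/√(1 − ζ²) = 2π × 0.2348/√(1 − 0.0552) = 1.518.
x_n/x₀ = e^(−nδ) ≤ 0.01; take ln: n ≥ ln(1/0.01)/δ = 4.605/1.518 = 3.034.
So 4 complete cycles are required.

4 cycles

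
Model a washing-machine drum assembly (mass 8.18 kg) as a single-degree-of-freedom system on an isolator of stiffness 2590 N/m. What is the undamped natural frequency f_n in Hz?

2.83 Hz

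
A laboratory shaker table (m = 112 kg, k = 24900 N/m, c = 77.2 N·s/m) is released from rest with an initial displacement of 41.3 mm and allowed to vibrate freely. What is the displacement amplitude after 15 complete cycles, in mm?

ζ = c/(2√(km)) = 77.2/(2√(24900 × 112)) = 77.2/3340 = 0.02311.
Logarithmic decrement δ = 2πζ/√(1 − ζ²) = 2π × 0.02311/√(1 − 0.000534) = 0.1453.
After n cycles, x_n/x₀ = e^(−nδ), so x_15 = 41.3 × e^(−15 × 0.1453) = 41.3 × 0.1131 = 4.673 mm.

4.67 mm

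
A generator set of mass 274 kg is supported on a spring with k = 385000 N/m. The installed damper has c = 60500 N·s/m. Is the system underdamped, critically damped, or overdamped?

overdamped

c_c = 2√(k·m) = 20540 N·s/m; ζ = c/c_c = 60500/20540 = 2.95.
Since ζ > 1 the system is overdamped.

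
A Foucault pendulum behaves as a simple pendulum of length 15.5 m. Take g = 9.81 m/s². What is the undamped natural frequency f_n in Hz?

For a simple pendulum ω_n = √(g/L) = √(9.81/15.5) = √0.6329 = 0.7956 rad/s.
f_n = ω_n/(2π) = 0.7956/6.283 = 0.1266 Hz.

0.127 Hz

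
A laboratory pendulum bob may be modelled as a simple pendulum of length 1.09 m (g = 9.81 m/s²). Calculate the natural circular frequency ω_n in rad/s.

3.00 rad/s

For a simple pendulum ω_n = √(g/L) = √(9.81/1.09) = √9.000 = 3.000 rad/s.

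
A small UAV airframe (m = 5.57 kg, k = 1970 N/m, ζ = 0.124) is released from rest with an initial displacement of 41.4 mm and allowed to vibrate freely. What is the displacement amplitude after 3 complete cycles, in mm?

Logarithmic decrement δ = 2πζ/√(1 − ζ²) = 2π × 0.1240/√(1 − 0.0154) = 0.7852.
After n cycles, x_n/x₀ = e^(−nδ), so x_3 = 41.4 × e^(−3 × 0.7852) = 41.4 × 0.09484 = 3.927 mm.

3.93 mm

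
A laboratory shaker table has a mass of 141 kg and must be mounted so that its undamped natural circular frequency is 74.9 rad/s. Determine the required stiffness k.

791000 N/m

k = m·ω_n² = 141 × 74.90² = 141 × 5610 = 791000 N/m.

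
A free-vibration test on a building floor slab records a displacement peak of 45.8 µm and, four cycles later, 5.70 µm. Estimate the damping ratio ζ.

0.0826

Logarithmic decrement δ = (1/n)·ln(x₀/x_n) = (1/4)·ln(45.8/5.70) = (1/4)·ln(8.035) = 0.5210.
ζ = δ/√(4π² + δ²) = 0.5210/√(39.48 + 0.271) = 0.5210/6.305 = 0.08263.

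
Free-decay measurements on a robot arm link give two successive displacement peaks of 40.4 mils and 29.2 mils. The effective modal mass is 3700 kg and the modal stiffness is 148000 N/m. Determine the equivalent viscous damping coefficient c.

2420 N·s/m

Logarithmic decrement δ = (1/n)·ln(x₀/x_n) = (1/1)·ln(40.4/29.2) = (1/1)·ln(1.384) = 0.3247.
ζ = δ/√(4π² + δ²) = 0.3247/√(39.48 + 0.105) = 0.3247/6.292 = 0.05160.
c = ζ · 2√(km) = 0.05160 × 2√(148000 × 3700) = 0.05160 × 46800 = 2415 N·s/m.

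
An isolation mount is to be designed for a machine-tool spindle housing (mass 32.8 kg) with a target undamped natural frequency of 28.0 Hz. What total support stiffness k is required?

ω_n = 2πf_n = 2π × 28.0 = 175.9 rad/s.
k = m·ω_n² = 32.8 × 175.9² = 32.8 × 30950 = 1015000 N/m.

1020000 N/m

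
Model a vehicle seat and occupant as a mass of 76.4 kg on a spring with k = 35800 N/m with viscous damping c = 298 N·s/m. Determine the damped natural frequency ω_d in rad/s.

21.6 rad/s

ω_n = √(k/m) = √(35800/76.4) = 21.65 rad/s.
Critical damping c_c = 2√(k·m) = 2√(35800 × 76.4) = 3308 N·s/m, so ζ = c/c_c = 298/3308 = 0.09009.
ω_d = ω_n√(1 − ζ²) = 21.65 × √(1 − 0.00812) = 21.56 rad/s.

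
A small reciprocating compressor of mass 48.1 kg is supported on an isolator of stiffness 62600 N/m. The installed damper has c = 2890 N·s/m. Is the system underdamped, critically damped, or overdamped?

c_c = 2√(k·m) = 3470 N·s/m; ζ = c/c_c = 2890/3470 = 0.833.
Since ζ < 1 the system is underdamped.

underdamped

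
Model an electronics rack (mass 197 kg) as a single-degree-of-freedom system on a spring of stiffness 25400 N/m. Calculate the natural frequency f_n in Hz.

1.81 Hz

ω_n = √(k/m) = √(25400/197) = √128.9 = 11.35 rad/s.
f_n = ω_n/(2π) = 11.35/6.283 = 1.807 Hz.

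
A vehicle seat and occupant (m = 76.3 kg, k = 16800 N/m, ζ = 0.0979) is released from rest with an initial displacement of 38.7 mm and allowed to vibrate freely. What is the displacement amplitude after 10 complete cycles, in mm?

Logarithmic decrement δ = 2πζ/√(1 − ζ²) = 2π × 0.09790/√(1 − 0.00958) = 0.6181.
After n cycles, x_n/x₀ = e^(−nδ), so x_10 = 38.7 × e^(−10 × 0.6181) = 38.7 × 0.002069 = 0.08005 mm.

0.0801 mm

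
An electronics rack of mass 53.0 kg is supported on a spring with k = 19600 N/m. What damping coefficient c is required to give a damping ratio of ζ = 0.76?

1550 N·s/m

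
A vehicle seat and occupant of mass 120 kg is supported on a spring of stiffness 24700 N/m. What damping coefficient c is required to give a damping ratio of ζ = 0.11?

379 N·s/m

c_c = 2√(k·m) = 2√(24700 × 120) = 3443 N·s/m.
c = ζ·c_c = 0.11 × 3443 = 378.8 N·s/m.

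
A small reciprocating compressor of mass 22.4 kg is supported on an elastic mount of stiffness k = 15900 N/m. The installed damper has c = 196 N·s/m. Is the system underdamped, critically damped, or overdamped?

c_c = 2√(k·m) = 1194 N·s/m; ζ = c/c_c = 196/1194 = 0.164.
Since ζ < 1 the system is underdamped.

underdamped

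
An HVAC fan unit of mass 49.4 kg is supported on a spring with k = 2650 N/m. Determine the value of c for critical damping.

c_c = 2√(k·m) = 2√(2650 × 49.4) = 2 × 361.8 = 723.6 N·s/m.

724 N·s/m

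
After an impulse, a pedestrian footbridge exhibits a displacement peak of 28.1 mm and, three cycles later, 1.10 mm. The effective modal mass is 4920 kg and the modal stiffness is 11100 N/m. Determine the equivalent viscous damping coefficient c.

Logarithmic decrement δ = (1/n)·ln(x₀/x_n) = (1/3)·ln(28.1/1.10) = (1/3)·ln(25.55) = 1.080.
ζ = δ/√(4π² + δ²) = 1.080/√(39.48 + 1.17) = 1.080/6.375 = 0.1694.
c = ζ · 2√(km) = 0.1694 × 2√(11100 × 4920) = 0.1694 × 14780 = 2504 N·s/m.

2500 N·s/m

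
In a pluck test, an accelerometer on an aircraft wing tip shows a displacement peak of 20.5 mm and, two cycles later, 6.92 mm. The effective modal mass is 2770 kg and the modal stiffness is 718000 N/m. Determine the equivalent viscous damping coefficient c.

Logarithmic decrement δ = (1/n)·ln(x₀/x_n) = (1/2)·ln(20.5/6.92) = (1/2)·ln(2.962) = 0.5430.
ζ = δ/√(4π² + δ²) = 0.5430/√(39.48 + 0.295) = 0.5430/6.307 = 0.08610.
c = ζ · 2√(km) = 0.08610 × 2√(718000 × 2770) = 0.08610 × 89190 = 7680 N·s/m.

7680 N·s/m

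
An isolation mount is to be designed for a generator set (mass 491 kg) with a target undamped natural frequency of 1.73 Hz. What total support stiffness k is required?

58000 N/m

ω_n = 2πf_n = 2π × 1.73 = 10.87 rad/s.
k = m·ω_n² = 491 × 10.87² = 491 × 118.2 = 58010 N/m.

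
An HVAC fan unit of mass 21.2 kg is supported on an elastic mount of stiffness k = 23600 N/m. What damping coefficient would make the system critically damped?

1410 N·s/m

c_c = 2√(k·m) = 2√(23600 × 21.2) = 2 × 707.3 = 1415 N·s/m.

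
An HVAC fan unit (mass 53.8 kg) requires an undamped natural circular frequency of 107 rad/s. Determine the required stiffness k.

616000 N/m

k = m·ω_n² = 53.8 × 107.0² = 53.8 × 11450 = 616000 N/m.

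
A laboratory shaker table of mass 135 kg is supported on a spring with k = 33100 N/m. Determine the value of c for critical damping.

4230 N·s/m

c_c = 2√(k·m) = 2√(33100 × 135) = 2 × 2114 = 4228 N·s/m.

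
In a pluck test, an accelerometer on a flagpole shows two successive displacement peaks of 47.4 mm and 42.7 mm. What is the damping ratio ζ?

0.0166

Logarithmic decrement δ = (1/n)·ln(x₀/x_n) = (1/1)·ln(47.4/42.7) = (1/1)·ln(1.110) = 0.1044.
ζ = δ/√(4π² + δ²) = 0.1044/√(39.48 + 0.0109) = 0.1044/6.284 = 0.01662.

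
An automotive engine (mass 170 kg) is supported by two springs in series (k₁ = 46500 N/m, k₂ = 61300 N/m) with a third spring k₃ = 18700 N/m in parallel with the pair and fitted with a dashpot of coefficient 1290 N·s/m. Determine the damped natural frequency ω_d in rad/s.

15.8 rad/s

Series pair: k_s = k₁k₂/(k₁+k₂) = (46500)(61300)/(46500 + 61300) = 26440 N/m. In parallel with k₃: k_eq = 26440 + 18700 = 45140 N/m.
ω_n = √(k_eq/m) = √(45140/170) = 16.30 rad/s.
Critical damping c_c = 2√(k_eq·m) = 2√(45140 × 170) = 5540 N·s/m, so ζ = c/c_c = 1290/5540 = 0.2328.
ω_d = ω_n√(1 − ζ²) = 16.30 × √(1 − 0.0542) = 15.85 rad/s.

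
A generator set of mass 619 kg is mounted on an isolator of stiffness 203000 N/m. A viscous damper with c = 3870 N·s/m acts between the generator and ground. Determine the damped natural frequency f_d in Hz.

2.84 Hz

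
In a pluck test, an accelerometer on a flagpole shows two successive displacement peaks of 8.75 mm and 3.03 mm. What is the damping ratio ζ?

Logarithmic decrement δ = (1/n)·ln(x₀/x_n) = (1/1)·ln(8.75/3.03) = (1/1)·ln(2.888) = 1.060.
ζ = δ/√(4π² + δ²) = 1.060/√(39.48 + 1.12) = 1.060/6.372 = 0.1664.

0.166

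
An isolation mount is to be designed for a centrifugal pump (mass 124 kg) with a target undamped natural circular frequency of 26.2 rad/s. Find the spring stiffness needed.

k = m·ω_n² = 124 × 26.20² = 124 × 686.4 = 85120 N/m.

85100 N/m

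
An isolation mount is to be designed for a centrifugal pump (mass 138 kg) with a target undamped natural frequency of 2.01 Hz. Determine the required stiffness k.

22000 N/m

ω_n = 2πf_n = 2π × 2.01 = 12.63 rad/s.
k = m·ω_n² = 138 × 12.63² = 138 × 159.5 = 22010 N/m.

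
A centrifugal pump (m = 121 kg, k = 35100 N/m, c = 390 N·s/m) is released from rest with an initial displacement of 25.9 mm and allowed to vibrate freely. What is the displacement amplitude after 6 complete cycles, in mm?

ζ = c/(2√(km)) = 390/(2√(35100 × 121)) = 390/4122 = 0.09462.
Logarithmic decrement δ = 2πζ/√(1 − ζ²) = 2π × 0.09462/√(1 − 0.00895) = 0.5972.
After n cycles, x_n/x₀ = e^(−nδ), so x_6 = 25.9 × e^(−6 × 0.5972) = 25.9 × 0.02779 = 0.7197 mm.

0.720 mm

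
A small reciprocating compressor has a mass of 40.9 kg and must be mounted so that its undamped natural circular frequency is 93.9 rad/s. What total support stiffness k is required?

361000 N/m

k = m·ω_n² = 40.9 × 93.90² = 40.9 × 8817 = 360600 N/m.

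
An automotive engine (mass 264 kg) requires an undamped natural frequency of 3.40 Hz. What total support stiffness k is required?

120000 N/m

ω_n = 2πf_n = 2π × 3.40 = 21.36 rad/s.
k = m·ω_n² = 264 × 21.36² = 264 × 456.4 = 120500 N/m.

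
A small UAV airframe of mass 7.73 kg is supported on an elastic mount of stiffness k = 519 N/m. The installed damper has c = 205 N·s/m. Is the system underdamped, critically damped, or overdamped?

overdamped

c_c = 2√(k·m) = 126.7 N·s/m; ζ = c/c_c = 205/126.7 = 1.62.
Since ζ > 1 the system is overdamped.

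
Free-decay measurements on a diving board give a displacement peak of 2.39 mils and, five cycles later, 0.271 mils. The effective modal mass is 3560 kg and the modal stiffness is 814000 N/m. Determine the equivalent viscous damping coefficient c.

Logarithmic decrement δ = (1/n)·ln(x₀/x_n) = (1/5)·ln(2.39/0.271) = (1/5)·ln(8.819) = 0.4354.
ζ = δ/√(4π² + δ²) = 0.4354/√(39.48 + 0.190) = 0.4354/6.298 = 0.06913.
c = ζ · 2√(km) = 0.06913 × 2√(814000 × 3560) = 0.06913 × 107700 = 7443 N·s/m.

7440 N·s/m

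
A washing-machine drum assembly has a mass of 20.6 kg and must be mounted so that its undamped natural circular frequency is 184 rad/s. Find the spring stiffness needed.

k = m·ω_n² = 20.6 × 184.0² = 20.6 × 33860 = 697400 N/m.

697000 N/m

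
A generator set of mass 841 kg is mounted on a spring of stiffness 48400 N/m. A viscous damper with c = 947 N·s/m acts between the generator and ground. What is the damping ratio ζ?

ω_n = √(k/m) = √(48400/841) = 7.586 rad/s.
Critical damping c_c = 2√(k·m) = 2√(48400 × 841) = 12760 N·s/m, so ζ = c/c_c = 947/12760 = 0.07422.

0.0742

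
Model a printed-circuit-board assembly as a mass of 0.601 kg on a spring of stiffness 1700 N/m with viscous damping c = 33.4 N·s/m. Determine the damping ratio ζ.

ω_n = √(k/m) = √(1700/0.601) = 53.18 rad/s.
Critical damping c_c = 2√(k·m) = 2√(1700 × 0.601) = 63.93 N·s/m, so ζ = c/c_c = 33.4/63.93 = 0.5225.

0.522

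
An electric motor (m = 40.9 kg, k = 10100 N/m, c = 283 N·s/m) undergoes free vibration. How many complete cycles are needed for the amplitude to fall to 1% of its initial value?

ζ = c/(2√(km)) = 283/(2√(10100 × 40.9)) = 283/1285 = 0.2202.
Logarithmic decrement δ = 2πζ/√(1 − ζ²) = 2π × 0.2202/√(1 − 0.0485) = 1.418.
x_n/x₀ = e^(−nδ) ≤ 0.01; take ln: n ≥ ln(1/0.01)/δ = 4.605/1.418 = 3.247.
So 4 complete cycles are required.

4 cycles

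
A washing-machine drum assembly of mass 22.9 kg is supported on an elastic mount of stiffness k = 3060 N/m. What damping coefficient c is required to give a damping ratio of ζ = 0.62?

328 N·s/m

c_c = 2√(k·m) = 2√(3060 × 22.9) = 529.4 N·s/m.
c = ζ·c_c = 0.62 × 529.4 = 328.2 N·s/m.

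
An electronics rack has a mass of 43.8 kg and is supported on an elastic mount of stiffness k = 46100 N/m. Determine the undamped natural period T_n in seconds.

0.194 s

ω_n = √(k/m) = √(46100/43.8) = √1053 = 32.44 rad/s.
T_n = 2π/ω_n = 6.283/32.44 = 0.1937 s.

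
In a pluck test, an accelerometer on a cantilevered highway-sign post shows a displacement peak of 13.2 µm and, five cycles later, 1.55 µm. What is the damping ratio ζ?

Logarithmic decrement δ = (1/n)·ln(x₀/x_n) = (1/5)·ln(13.2/1.55) = (1/5)·ln(8.516) = 0.4284.
ζ = δ/√(4π² + δ²) = 0.4284/√(39.48 + 0.184) = 0.4284/6.298 = 0.06802.

0.0680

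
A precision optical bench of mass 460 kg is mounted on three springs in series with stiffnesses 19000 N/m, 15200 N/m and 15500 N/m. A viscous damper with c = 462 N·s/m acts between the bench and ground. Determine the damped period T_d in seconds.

1.84 s

Series springs: 1/k_eq = 1/19000 + 1/15200 + 1/15500 = 0.0001829, so k_eq = 5466 N/m.
ω_n = √(k_eq/m) = √(5466/460) = 3.447 rad/s.
Critical damping c_c = 2√(k_eq·m) = 2√(5466 × 460) = 3171 N·s/m, so ζ = c/c_c = 462/3171 = 0.1457.
ω_d = ω_n√(1 − ζ²) = 3.447 × √(1 − 0.0212) = 3.410 rad/s.
T_d = 2π/ω_d = 1.842 s.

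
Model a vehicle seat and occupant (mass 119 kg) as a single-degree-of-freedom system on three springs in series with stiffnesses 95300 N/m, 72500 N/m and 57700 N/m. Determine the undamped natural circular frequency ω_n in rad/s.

Series springs: 1/k_eq = 1/95300 + 1/72500 + 1/57700 = 4.162×10^-5, so k_eq = 24030 N/m.
ω_n = √(k_eq/m) = √(24030/119) = √201.9 = 14.21 rad/s.

14.2 rad/s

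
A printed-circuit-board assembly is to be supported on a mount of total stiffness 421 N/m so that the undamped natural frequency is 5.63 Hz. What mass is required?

ω_n = 2πf_n = 2π × 5.63 = 35.37 rad/s.
m = k/ω_n² = 421/35.37² = 421/1251 = 0.3364 kg.

0.336 kg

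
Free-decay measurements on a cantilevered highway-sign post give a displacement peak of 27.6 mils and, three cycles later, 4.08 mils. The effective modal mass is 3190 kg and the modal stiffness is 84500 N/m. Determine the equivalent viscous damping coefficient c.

Logarithmic decrement δ = (1/n)·ln(x₀/x_n) = (1/3)·ln(27.6/4.08) = (1/3)·ln(6.765) = 0.6372.
ζ = δ/√(4π² + δ²) = 0.6372/√(39.48 + 0.406) = 0.6372/6.315 = 0.1009.
c = ζ · 2√(km) = 0.1009 × 2√(84500 × 3190) = 0.1009 × 32840 = 3313 N·s/m.

3310 N·s/m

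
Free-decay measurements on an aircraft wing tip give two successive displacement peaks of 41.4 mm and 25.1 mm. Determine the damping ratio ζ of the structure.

Logarithmic decrement δ = (1/n)·ln(x₀/x_n) = (1/1)·ln(41.4/25.1) = (1/1)·ln(1.649) = 0.5004.
ζ = δ/√(4π² + δ²) = 0.5004/√(39.48 + 0.250) = 0.5004/6.303 = 0.07939.

0.0794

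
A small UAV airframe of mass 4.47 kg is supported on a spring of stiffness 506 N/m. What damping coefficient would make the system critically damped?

95.1 N·s/m

c_c = 2√(k·m) = 2√(506.0 × 4.47) = 2 × 47.56 = 95.12 N·s/m.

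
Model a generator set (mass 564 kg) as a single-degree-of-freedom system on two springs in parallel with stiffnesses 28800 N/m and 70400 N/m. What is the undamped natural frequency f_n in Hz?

2.11 Hz

Parallel springs add: k_eq = 28800 + 70400 = 99200 N/m.
ω_n = √(k_eq/m) = √(99200/564) = √175.9 = 13.26 rad/s.
f_n = ω_n/(2π) = 13.26/6.283 = 2.111 Hz.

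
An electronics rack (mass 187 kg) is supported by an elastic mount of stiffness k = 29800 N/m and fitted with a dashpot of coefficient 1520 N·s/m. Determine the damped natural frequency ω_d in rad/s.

12.0 rad/s

ω_n = √(k/m) = √(29800/187) = 12.62 rad/s.
Critical damping c_c = 2√(k·m) = 2√(29800 × 187) = 4721 N·s/m, so ζ = c/c_c = 1520/4721 = 0.3219.
ω_d = ω_n√(1 − ζ²) = 12.62 × √(1 − 0.104) = 11.95 rad/s.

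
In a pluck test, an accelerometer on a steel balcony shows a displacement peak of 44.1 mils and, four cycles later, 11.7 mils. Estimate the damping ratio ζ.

Logarithmic decrement δ = (1/n)·ln(x₀/x_n) = (1/4)·ln(44.1/11.7) = (1/4)·ln(3.769) = 0.3317.
ζ = δ/√(4π² + δ²) = 0.3317/√(39.48 + 0.110) = 0.3317/6.292 = 0.05272.

0.0527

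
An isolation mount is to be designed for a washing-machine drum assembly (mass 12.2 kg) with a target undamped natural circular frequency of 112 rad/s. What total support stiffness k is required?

153000 N/m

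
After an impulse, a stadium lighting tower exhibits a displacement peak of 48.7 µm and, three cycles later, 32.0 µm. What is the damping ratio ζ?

0.0223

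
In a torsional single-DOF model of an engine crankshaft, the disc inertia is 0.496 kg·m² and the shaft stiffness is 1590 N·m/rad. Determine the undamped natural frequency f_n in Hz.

ω_n = √(k_t/J) = √(1590/0.496) = √3206 = 56.62 rad/s.
f_n = ω_n/(2π) = 56.62/6.283 = 9.011 Hz.

9.01 Hz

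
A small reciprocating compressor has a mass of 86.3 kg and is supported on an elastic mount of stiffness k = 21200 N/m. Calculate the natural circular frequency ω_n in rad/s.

15.7 rad/s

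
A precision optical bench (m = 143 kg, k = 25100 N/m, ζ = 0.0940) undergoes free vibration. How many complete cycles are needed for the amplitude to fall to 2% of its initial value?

Logarithmic decrement δ = 2πζ/√(1 − ζ²) = 2π × 0.09400/√(1 − 0.00884) = 0.5932.
x_n/x₀ = e^(−nδ) ≤ 0.02; take ln: n ≥ ln(1/0.02)/δ = 3.912/0.5932 = 6.594.
So 7 complete cycles are required.

7 cycles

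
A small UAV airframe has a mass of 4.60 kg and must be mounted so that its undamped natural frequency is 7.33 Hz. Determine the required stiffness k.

9760 N/m

ω_n = 2πf_n = 2π × 7.33 = 46.06 rad/s.
k = m·ω_n² = 4.60 × 46.06² = 4.60 × 2121 = 9757 N/m.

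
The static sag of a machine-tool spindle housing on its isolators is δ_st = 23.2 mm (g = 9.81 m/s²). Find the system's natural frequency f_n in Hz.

ω_n = √(g/δ_st) = √(9.81/0.0232) = √422.8 = 20.56 rad/s.
f_n = ω_n/(2π) = 20.56/6.283 = 3.273 Hz.

3.27 Hz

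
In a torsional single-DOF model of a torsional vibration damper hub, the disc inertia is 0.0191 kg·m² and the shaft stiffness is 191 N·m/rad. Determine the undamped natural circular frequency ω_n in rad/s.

100 rad/s

ω_n = √(k_t/J) = √(191/0.0191) = √10000 = 100.0 rad/s.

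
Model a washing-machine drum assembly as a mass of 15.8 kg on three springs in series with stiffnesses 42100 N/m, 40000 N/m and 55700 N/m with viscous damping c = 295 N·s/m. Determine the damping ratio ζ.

0.303

Series springs: 1/k_eq = 1/42100 + 1/40000 + 1/55700 = 6.671×10^-5, so k_eq = 14990 N/m.
ω_n = √(k_eq/m) = √(14990/15.8) = 30.80 rad/s.
Critical damping c_c = 2√(k_eq·m) = 2√(14990 × 15.8) = 973.4 N·s/m, so ζ = c/c_c = 295/973.4 = 0.3031.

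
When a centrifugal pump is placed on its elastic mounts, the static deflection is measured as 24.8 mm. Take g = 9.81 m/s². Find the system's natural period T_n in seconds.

0.316 s

ω_n = √(g/δ_st) = √(9.81/0.0248) = √395.6 = 19.89 rad/s.
T_n = 2π/ω_n = 6.283/19.89 = 0.3159 s.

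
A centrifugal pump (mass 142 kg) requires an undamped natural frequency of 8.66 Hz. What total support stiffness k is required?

420000 N/m

ω_n = 2πf_n = 2π × 8.66 = 54.41 rad/s.
k = m·ω_n² = 142 × 54.41² = 142 × 2961 = 420400 N/m.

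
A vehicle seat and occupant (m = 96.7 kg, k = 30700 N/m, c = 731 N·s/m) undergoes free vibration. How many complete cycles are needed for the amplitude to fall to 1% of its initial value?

ζ = c/(2√(km)) = 731/(2√(30700 × 96.7)) = 731/3446 = 0.2121.
Logarithmic decrement δ = 2πζ/√(1 − ζ²) = 2π × 0.2121/√(1 − 0.0450) = 1.364.
x_n/x₀ = e^(−nδ) ≤ 0.01; take ln: n ≥ ln(1/0.01)/δ = 4.605/1.364 = 3.376.
So 4 complete cycles are required.

4 cycles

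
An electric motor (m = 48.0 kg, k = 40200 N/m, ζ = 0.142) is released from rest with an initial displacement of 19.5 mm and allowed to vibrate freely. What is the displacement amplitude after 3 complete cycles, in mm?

Logarithmic decrement δ = 2πζ/√(1 − ζ²) = 2π × 0.1420/√(1 − 0.0202) = 0.9013.
After n cycles, x_n/x₀ = e^(−nδ), so x_3 = 19.5 × e^(−3 × 0.9013) = 19.5 × 0.06693 = 1.305 mm.

1.31 mm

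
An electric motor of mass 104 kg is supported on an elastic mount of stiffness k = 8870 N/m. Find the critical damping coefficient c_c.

c_c = 2√(k·m) = 2√(8870 × 104) = 2 × 960.5 = 1921 N·s/m.

1920 N·s/m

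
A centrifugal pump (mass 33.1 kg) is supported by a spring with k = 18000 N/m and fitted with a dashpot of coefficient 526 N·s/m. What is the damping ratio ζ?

0.341

ω_n = √(k/m) = √(18000/33.1) = 23.32 rad/s.
Critical damping c_c = 2√(k·m) = 2√(18000 × 33.1) = 1544 N·s/m, so ζ = c/c_c = 526/1544 = 0.3407.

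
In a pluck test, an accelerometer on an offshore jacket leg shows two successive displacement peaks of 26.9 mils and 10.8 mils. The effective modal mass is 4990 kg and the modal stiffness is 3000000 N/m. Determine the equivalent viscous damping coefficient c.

35200 N·s/m

Logarithmic decrement δ = (1/n)·ln(x₀/x_n) = (1/1)·ln(26.9/10.8) = (1/1)·ln(2.491) = 0.9126.
ζ = δ/√(4π² + δ²) = 0.9126/√(39.48 + 0.833) = 0.9126/6.349 = 0.1437.
c = ζ · 2√(km) = 0.1437 × 2√(3000000 × 4990) = 0.1437 × 244700 = 35170 N·s/m.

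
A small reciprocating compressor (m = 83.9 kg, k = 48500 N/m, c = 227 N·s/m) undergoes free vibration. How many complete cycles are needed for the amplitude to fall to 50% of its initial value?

2 cycles

ζ = c/(2√(km)) = 227/(2√(48500 × 83.9)) = 227/4034 = 0.05627.
Logarithmic decrement δ = 2πζ/√(1 − ζ²) = 2π × 0.05627/√(1 − 0.00317) = 0.3541.
x_n/x₀ = e^(−nδ) ≤ 0.5; take ln: n ≥ ln(1/0.5)/δ = 0.6931/0.3541 = 1.958.
So 2 complete cycles are required.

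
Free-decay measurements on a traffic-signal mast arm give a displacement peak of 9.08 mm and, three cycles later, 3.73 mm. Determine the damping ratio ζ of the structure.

0.0471

Logarithmic decrement δ = (1/n)·ln(x₀/x_n) = (1/3)·ln(9.08/3.73) = (1/3)·ln(2.434) = 0.2966.
ζ = δ/√(4π² + δ²) = 0.2966/√(39.48 + 0.0879) = 0.2966/6.290 = 0.04715.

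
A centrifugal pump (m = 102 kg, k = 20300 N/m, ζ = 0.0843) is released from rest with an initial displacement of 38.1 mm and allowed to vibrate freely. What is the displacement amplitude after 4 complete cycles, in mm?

Logarithmic decrement δ = 2πζ/√(1 − ζ²) = 2π × 0.08430/√(1 − 0.00711) = 0.5316.
After n cycles, x_n/x₀ = e^(−nδ), so x_4 = 38.1 × e^(−4 × 0.5316) = 38.1 × 0.1193 = 4.545 mm.

4.54 mm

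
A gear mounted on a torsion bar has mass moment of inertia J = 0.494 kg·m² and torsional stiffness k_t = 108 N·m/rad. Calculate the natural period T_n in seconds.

0.425 s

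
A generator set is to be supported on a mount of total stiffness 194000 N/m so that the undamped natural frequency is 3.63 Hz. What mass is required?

373 kg

ω_n = 2πf_n = 2π × 3.63 = 22.81 rad/s.
m = k/ω_n² = 194000/22.81² = 194000/520.2 = 372.9 kg.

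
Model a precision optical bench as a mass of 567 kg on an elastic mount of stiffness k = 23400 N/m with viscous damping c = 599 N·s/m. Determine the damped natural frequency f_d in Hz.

ω_n = √(k/m) = √(23400/567) = 6.424 rad/s.
Critical damping c_c = 2√(k·m) = 2√(23400 × 567) = 7285 N·s/m, so ζ = c/c_c = 599/7285 = 0.08222.
ω_d = ω_n√(1 − ζ²) = 6.424 × √(1 − 0.00676) = 6.402 rad/s.
f_d = ω_d/(2π) = 1.019 Hz.

1.02 Hz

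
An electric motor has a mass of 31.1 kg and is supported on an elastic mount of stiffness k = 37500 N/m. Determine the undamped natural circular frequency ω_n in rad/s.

34.7 rad/s

ω_n = √(k/m) = √(37500/31.1) = √1206 = 34.72 rad/s.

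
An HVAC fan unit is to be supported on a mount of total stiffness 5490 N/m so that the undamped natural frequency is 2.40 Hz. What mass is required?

24.1 kg

ω_n = 2πf_n = 2π × 2.40 = 15.08 rad/s.
m = k/ω_n² = 5490/15.08² = 5490/227.4 = 24.14 kg.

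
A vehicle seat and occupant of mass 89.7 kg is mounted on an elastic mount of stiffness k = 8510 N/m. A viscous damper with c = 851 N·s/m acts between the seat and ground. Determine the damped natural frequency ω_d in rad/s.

8.51 rad/s

ω_n = √(k/m) = √(8510/89.7) = 9.740 rad/s.
Critical damping c_c = 2√(k·m) = 2√(8510 × 89.7) = 1747 N·s/m, so ζ = c/c_c = 851/1747 = 0.4870.
ω_d = ω_n√(1 − ζ²) = 9.740 × √(1 − 0.237) = 8.507 rad/s.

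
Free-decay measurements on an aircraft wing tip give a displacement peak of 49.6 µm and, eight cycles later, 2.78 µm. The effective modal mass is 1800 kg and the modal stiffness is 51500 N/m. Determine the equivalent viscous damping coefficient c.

Logarithmic decrement δ = (1/n)·ln(x₀/x_n) = (1/8)·ln(49.6/2.78) = (1/8)·ln(17.84) = 0.3602.
ζ = δ/√(4π² + δ²) = 0.3602/√(39.48 + 0.130) = 0.3602/6.294 = 0.05723.
c = ζ · 2√(km) = 0.05723 × 2√(51500 × 1800) = 0.05723 × 19260 = 1102 N·s/m.

1100 N·s/m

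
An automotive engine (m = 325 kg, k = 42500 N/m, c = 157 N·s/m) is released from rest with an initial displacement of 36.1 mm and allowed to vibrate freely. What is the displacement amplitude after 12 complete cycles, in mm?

7.34 mm

ζ = c/(2√(km)) = 157/(2√(42500 × 325)) = 157/7433 = 0.02112.
Logarithmic decrement δ = 2πζ/√(1 − ζ²) = 2π × 0.02112/√(1 − 0.000446) = 0.1327.
After n cycles, x_n/x₀ = e^(−nδ), so x_12 = 36.1 × e^(−12 × 0.1327) = 36.1 × 0.2033 = 7.340 mm.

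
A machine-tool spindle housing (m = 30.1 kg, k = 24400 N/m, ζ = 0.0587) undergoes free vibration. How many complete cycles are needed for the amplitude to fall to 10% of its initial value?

7 cycles

Logarithmic decrement δ = 2πζ/√(1 − ζ²) = 2π × 0.05870/√(1 − 0.00345) = 0.3695.
x_n/x₀ = e^(−nδ) ≤ 0.1; take ln: n ≥ ln(1/0.1)/δ = 2.303/0.3695 = 6.232.
So 7 complete cycles are required.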